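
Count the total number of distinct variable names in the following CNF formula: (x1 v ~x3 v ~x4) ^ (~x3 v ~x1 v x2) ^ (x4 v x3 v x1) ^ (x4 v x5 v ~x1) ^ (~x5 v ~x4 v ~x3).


Identify each distinct variable in the formula.
Variables found: x1, x2, x3, x4, x5.
Total distinct variables = 5.

5


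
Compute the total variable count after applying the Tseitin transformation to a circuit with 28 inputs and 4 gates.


The Tseitin transformation introduces one auxiliary variable per gate.
Total variables = inputs + gates = 28 + 4 = 32.

32


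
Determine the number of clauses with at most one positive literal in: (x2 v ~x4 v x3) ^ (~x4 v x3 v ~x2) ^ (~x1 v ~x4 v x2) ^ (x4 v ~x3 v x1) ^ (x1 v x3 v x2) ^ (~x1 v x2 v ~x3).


A Horn clause has at most one positive literal.
Clause 1: 2 positive lit(s) -> not Horn
Clause 2: 1 positive lit(s) -> Horn
Clause 3: 1 positive lit(s) -> Horn
Clause 4: 2 positive lit(s) -> not Horn
Clause 5: 3 positive lit(s) -> not Horn
Clause 6: 1 positive lit(s) -> Horn
Total Horn clauses = 3.

3


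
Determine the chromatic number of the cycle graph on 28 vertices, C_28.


A cycle on an even number of vertices is bipartite: alternate two colors around the cycle.
Since 28 is even, two colors suffice, and at least two are needed because the graph has edges.
Chromatic number = 2.

2


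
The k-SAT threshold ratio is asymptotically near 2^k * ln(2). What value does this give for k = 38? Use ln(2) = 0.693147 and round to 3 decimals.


Using the asymptotic formula: threshold ~ 2^k * ln(2).
2^38 = 274877906944.
274877906944 * 0.693147 = 190530796564.513.

190530796564.513


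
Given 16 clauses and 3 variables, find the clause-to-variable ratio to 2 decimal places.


Clause-to-variable ratio = clauses / variables.
16 / 3 = 5.33.

5.33


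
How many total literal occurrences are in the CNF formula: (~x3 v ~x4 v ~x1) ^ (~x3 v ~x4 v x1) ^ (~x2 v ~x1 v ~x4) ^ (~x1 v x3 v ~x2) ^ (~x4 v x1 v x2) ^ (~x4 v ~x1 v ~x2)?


Clause lengths: 3, 3, 3, 3, 3, 3.
Sum = 3 + 3 + 3 + 3 + 3 + 3 = 18.

18


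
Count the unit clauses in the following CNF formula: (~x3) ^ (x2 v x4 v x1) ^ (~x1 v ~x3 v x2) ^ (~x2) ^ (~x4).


A unit clause contains exactly one literal.
Unit clauses found: (~x3), (~x2), (~x4).
Count = 3.

3


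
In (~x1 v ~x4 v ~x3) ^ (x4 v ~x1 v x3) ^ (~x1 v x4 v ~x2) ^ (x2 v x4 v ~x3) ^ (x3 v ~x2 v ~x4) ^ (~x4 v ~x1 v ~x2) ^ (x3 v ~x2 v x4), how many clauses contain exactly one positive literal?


A definite clause has exactly one positive literal.
Clause 1: 0 positive -> not definite
Clause 2: 2 positive -> not definite
Clause 3: 1 positive -> definite
Clause 4: 2 positive -> not definite
Clause 5: 1 positive -> definite
Clause 6: 0 positive -> not definite
Clause 7: 2 positive -> not definite
Definite clause count = 2.

2


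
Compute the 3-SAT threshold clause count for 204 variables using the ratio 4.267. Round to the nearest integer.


The 3-SAT phase transition occurs at approximately 4.267 clauses per variable.
m = 4.267 * 204 = 870.468.
Rounded to nearest integer: 870.

870


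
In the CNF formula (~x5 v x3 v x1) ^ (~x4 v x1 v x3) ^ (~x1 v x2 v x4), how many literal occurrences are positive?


Scan each clause for unnegated literals.
Clause 1: 2 positive; Clause 2: 2 positive; Clause 3: 2 positive.
Total positive literal occurrences = 6.

6


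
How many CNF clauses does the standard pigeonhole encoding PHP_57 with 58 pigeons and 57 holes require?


The PHP encoding has two parts:
1) At-least-one-hole clauses: 58 (one per pigeon, each with 57 literals).
2) At-most-one-pigeon-per-hole clauses: 57 holes * C(58,2) = 57 * 1653 = 94221.
Total clauses = 58 + 94221 = 94279.

94279


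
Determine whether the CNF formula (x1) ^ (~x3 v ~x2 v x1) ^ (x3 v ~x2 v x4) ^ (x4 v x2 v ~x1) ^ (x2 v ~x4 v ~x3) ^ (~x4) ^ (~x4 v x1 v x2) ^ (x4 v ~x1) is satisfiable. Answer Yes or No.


Check all 16 possible truth assignments.
Number of satisfying assignments found: 0.
The formula is unsatisfiable.

No


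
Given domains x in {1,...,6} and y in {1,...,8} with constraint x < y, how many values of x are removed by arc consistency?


For the constraint x < y, x needs a supporting value in y's domain.
x can be at most 7 (one less than y's maximum).
Valid x values from domain: 6 out of 6.
Pruned = 6 - 6 = 0.

0


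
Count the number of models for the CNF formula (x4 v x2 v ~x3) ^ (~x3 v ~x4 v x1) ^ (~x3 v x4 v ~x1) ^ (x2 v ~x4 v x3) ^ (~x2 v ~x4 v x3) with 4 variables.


Enumerate all 16 truth assignments over 4 variables.
Test each against every clause.
Satisfying assignments found: 7.

7


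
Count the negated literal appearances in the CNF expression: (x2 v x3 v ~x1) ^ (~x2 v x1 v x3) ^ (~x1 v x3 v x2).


Scan each clause for negated literals.
Clause 1: 1 negative; Clause 2: 1 negative; Clause 3: 1 negative.
Total negative literal occurrences = 3.

3


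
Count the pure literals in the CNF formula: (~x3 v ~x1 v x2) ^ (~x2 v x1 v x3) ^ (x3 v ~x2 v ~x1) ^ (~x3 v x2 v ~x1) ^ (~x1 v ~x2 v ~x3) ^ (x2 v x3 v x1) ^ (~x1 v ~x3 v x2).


A pure literal appears in only one polarity across all clauses.
No pure literals found.
Count = 0.

0


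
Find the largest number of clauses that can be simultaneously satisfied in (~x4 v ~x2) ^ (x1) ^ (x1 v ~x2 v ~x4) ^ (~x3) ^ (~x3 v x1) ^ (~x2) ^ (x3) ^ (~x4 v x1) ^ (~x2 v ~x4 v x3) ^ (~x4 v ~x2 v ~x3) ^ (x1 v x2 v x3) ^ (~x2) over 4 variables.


Enumerate all 16 truth assignments.
For each, count how many of the 12 clauses are satisfied.
The formula is not fully satisfiable, so the maximum is below 12.
Maximum simultaneously satisfiable clauses = 11.

11


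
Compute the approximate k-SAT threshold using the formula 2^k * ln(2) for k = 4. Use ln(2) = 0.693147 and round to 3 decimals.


Using the asymptotic formula: threshold ~ 2^k * ln(2).
2^4 = 16.
16 * 0.693147 = 11.09.

11.09


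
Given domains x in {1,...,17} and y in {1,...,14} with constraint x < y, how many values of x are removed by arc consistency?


For the constraint x < y, x needs a supporting value in y's domain.
x can be at most 13 (one less than y's maximum).
Valid x values from domain: 13 out of 17.
Pruned = 17 - 13 = 4.

4


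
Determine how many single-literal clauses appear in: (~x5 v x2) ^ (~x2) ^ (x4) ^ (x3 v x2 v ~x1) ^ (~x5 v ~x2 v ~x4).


A unit clause contains exactly one literal.
Unit clauses found: (~x2), (x4).
Count = 2.

2


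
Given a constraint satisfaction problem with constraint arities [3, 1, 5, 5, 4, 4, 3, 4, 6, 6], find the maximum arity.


The arities are: 3, 1, 5, 5, 4, 4, 3, 4, 6, 6.
Scan for the maximum value.
Maximum arity = 6.

6


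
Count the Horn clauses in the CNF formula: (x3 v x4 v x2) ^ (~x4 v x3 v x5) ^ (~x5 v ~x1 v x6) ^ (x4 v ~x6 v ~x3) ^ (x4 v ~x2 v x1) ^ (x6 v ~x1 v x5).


A Horn clause has at most one positive literal.
Clause 1: 3 positive lit(s) -> not Horn
Clause 2: 2 positive lit(s) -> not Horn
Clause 3: 1 positive lit(s) -> Horn
Clause 4: 1 positive lit(s) -> Horn
Clause 5: 2 positive lit(s) -> not Horn
Clause 6: 2 positive lit(s) -> not Horn
Total Horn clauses = 2.

2


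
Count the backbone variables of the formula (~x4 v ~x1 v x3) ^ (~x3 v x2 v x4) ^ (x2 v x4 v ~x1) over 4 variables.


Find all satisfying assignments: 11 model(s).
Check which variables have the same value in every model.
No variable is fixed across all models.
Backbone size = 0.

0


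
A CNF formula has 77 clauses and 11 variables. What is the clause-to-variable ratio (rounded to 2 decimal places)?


Clause-to-variable ratio = clauses / variables.
77 / 11 = 7.0.

7.0


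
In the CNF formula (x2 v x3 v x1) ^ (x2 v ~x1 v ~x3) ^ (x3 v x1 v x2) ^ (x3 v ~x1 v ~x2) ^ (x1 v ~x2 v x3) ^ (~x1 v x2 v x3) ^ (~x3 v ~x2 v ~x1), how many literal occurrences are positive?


Scan each clause for unnegated literals.
Clause 1: 3 positive; Clause 2: 1 positive; Clause 3: 3 positive; Clause 4: 1 positive; Clause 5: 2 positive; Clause 6: 2 positive; Clause 7: 0 positive.
Total positive literal occurrences = 12.

12


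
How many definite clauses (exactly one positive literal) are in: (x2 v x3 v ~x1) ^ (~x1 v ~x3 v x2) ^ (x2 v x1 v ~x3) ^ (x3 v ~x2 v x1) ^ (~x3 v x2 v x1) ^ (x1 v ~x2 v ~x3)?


A definite clause has exactly one positive literal.
Clause 1: 2 positive -> not definite
Clause 2: 1 positive -> definite
Clause 3: 2 positive -> not definite
Clause 4: 2 positive -> not definite
Clause 5: 2 positive -> not definite
Clause 6: 1 positive -> definite
Definite clause count = 2.

2


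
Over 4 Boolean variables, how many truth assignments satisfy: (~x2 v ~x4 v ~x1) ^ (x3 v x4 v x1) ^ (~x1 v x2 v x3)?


Enumerate all 16 truth assignments over 4 variables.
Test each against every clause.
Satisfying assignments found: 10.

10


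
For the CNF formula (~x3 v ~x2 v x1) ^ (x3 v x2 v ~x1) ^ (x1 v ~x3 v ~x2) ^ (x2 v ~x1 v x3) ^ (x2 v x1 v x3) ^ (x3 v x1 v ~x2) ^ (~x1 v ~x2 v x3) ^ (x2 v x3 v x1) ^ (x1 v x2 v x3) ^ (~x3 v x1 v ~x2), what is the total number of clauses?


Each group enclosed in parentheses joined by ^ is one clause.
Counting the conjuncts: 10 clauses.

10


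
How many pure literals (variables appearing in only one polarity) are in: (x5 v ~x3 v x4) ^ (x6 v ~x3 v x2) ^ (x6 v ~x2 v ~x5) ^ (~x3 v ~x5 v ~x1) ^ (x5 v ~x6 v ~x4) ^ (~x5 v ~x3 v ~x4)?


A pure literal appears in only one polarity across all clauses.
Pure literals: x1 (negative only), x3 (negative only).
Count = 2.

2


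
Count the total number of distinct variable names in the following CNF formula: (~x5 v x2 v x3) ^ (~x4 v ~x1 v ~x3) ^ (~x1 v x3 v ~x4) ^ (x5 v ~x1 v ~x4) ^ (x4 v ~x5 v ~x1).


Identify each distinct variable in the formula.
Variables found: x1, x2, x3, x4, x5.
Total distinct variables = 5.

5


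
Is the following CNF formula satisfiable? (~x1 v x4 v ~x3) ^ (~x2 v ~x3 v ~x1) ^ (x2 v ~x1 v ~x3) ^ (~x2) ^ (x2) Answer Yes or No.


Check all 16 possible truth assignments.
Number of satisfying assignments found: 0.
The formula is unsatisfiable.

No


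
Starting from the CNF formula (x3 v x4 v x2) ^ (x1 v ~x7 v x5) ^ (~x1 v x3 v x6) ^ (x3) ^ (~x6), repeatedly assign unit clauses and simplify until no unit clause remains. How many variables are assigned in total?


Unit propagation repeatedly assigns the literal in any unit clause, then simplifies.
Assignments in order: x3 = T, x6 = F.
No further unit clauses remain.
Total variables assigned = 2.

2


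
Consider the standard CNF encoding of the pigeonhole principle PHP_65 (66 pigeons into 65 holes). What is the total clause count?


The PHP encoding has two parts:
1) At-least-one-hole clauses: 66 (one per pigeon, each with 65 literals).
2) At-most-one-pigeon-per-hole clauses: 65 holes * C(66,2) = 65 * 2145 = 139425.
Total clauses = 66 + 139425 = 139491.

139491


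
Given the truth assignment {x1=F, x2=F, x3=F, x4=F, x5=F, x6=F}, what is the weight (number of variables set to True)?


The weight is the number of variables assigned True.
True variables: none.
Weight = 0.

0


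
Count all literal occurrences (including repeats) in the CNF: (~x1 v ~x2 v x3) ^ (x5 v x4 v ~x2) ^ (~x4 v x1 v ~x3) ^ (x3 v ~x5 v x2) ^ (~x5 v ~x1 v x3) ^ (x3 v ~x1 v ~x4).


Clause lengths: 3, 3, 3, 3, 3, 3.
Sum = 3 + 3 + 3 + 3 + 3 + 3 = 18.

18


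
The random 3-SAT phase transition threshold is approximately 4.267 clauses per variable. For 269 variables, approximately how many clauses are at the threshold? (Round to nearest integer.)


The 3-SAT phase transition occurs at approximately 4.267 clauses per variable.
m = 4.267 * 269 = 1147.823.
Rounded to nearest integer: 1148.

1148


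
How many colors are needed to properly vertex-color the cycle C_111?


An odd cycle cannot be 2-colored: alternating two colors around the cycle returns to the start with a conflict.
Since 111 is odd, three colors are required (and three suffice).
Chromatic number = 3.

3


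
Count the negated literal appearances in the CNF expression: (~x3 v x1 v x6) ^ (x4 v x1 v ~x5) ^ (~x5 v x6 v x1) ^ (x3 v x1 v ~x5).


Scan each clause for negated literals.
Clause 1: 1 negative; Clause 2: 1 negative; Clause 3: 1 negative; Clause 4: 1 negative.
Total negative literal occurrences = 4.

4


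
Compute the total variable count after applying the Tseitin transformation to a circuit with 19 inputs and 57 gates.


The Tseitin transformation introduces one auxiliary variable per gate.
Total variables = inputs + gates = 19 + 57 = 76.

76


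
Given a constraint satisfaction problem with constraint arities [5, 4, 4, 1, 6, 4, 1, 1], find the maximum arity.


The arities are: 5, 4, 4, 1, 6, 4, 1, 1.
Scan for the maximum value.
Maximum arity = 6.

6


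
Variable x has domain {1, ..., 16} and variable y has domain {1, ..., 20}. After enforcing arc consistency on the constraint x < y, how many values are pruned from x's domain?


For the constraint x < y, x needs a supporting value in y's domain.
x can be at most 19 (one less than y's maximum).
Valid x values from domain: 16 out of 16.
Pruned = 16 - 16 = 0.

0


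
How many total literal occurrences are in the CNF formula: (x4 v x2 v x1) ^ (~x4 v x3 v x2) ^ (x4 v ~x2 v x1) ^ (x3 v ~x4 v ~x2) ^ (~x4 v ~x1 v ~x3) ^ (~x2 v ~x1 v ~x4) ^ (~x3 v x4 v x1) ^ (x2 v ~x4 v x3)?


Clause lengths: 3, 3, 3, 3, 3, 3, 3, 3.
Sum = 3 + 3 + 3 + 3 + 3 + 3 + 3 + 3 = 24.

24


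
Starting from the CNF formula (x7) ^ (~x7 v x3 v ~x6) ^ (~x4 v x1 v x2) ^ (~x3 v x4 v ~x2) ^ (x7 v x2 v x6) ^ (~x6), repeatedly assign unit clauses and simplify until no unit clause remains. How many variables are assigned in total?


Unit propagation repeatedly assigns the literal in any unit clause, then simplifies.
Assignments in order: x7 = T, x6 = F.
No further unit clauses remain.
Total variables assigned = 2.

2


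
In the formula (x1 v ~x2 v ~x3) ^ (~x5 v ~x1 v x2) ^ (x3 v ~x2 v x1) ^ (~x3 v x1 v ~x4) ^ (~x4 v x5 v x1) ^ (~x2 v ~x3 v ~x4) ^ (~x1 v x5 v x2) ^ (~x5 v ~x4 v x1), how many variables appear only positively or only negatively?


A pure literal appears in only one polarity across all clauses.
Pure literals: x4 (negative only).
Count = 1.

1


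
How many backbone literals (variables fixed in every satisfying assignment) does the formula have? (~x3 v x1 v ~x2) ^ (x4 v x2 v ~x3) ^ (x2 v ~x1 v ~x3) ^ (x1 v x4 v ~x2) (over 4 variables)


Find all satisfying assignments: 10 model(s).
Check which variables have the same value in every model.
No variable is fixed across all models.
Backbone size = 0.

0


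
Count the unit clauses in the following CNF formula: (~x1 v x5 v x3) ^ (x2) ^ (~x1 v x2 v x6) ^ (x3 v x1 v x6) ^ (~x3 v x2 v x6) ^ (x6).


A unit clause contains exactly one literal.
Unit clauses found: (x2), (x6).
Count = 2.

2


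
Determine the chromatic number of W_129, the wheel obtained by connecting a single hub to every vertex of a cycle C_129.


W_129 consists of the cycle C_129 together with a hub vertex adjacent to every cycle vertex.
The cycle C_129 needs 3 colors (odd cycle -> 3).
The hub is adjacent to every cycle vertex, so it must receive a new color distinct from all of them.
Chromatic number = 3 + 1 = 4.

4


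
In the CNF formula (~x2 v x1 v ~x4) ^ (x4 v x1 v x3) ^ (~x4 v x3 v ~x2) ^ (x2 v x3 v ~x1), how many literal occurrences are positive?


Scan each clause for unnegated literals.
Clause 1: 1 positive; Clause 2: 3 positive; Clause 3: 1 positive; Clause 4: 2 positive.
Total positive literal occurrences = 7.

7


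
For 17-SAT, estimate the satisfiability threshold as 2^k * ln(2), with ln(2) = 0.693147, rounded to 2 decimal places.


Using the asymptotic formula: threshold ~ 2^k * ln(2).
2^17 = 131072.
131072 * 0.693147 = 90852.16.

90852.16


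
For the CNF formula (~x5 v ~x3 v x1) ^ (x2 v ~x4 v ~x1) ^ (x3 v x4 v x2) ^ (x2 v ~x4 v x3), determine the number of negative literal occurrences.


Scan each clause for negated literals.
Clause 1: 2 negative; Clause 2: 2 negative; Clause 3: 0 negative; Clause 4: 1 negative.
Total negative literal occurrences = 5.

5


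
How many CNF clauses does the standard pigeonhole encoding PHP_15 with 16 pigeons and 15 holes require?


The PHP encoding has two parts:
1) At-least-one-hole clauses: 16 (one per pigeon, each with 15 literals).
2) At-most-one-pigeon-per-hole clauses: 15 holes * C(16,2) = 15 * 120 = 1800.
Total clauses = 16 + 1800 = 1816.

1816


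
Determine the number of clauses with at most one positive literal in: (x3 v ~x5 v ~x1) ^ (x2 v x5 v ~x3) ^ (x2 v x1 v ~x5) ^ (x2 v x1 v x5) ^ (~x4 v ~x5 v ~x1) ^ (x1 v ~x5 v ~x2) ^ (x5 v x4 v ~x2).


A Horn clause has at most one positive literal.
Clause 1: 1 positive lit(s) -> Horn
Clause 2: 2 positive lit(s) -> not Horn
Clause 3: 2 positive lit(s) -> not Horn
Clause 4: 3 positive lit(s) -> not Horn
Clause 5: 0 positive lit(s) -> Horn
Clause 6: 1 positive lit(s) -> Horn
Clause 7: 2 positive lit(s) -> not Horn
Total Horn clauses = 3.

3


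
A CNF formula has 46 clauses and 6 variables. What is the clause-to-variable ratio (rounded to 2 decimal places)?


Clause-to-variable ratio = clauses / variables.
46 / 6 = 7.67.

7.67


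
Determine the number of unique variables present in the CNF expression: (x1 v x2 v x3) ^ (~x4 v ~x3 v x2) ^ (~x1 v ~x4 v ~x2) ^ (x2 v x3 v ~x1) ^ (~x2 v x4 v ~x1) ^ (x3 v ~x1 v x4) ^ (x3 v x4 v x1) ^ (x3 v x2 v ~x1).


Identify each distinct variable in the formula.
Variables found: x1, x2, x3, x4.
Total distinct variables = 4.

4


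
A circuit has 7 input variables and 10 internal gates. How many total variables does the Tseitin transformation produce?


The Tseitin transformation introduces one auxiliary variable per gate.
Total variables = inputs + gates = 7 + 10 = 17.

17


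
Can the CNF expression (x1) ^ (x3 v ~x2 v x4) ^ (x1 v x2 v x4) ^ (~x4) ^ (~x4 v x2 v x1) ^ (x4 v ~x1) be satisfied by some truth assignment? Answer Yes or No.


Check all 16 possible truth assignments.
Number of satisfying assignments found: 0.
The formula is unsatisfiable.

No


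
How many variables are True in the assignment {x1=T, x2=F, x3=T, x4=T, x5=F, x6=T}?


The weight is the number of variables assigned True.
True variables: x1, x3, x4, x6.
Weight = 4.

4


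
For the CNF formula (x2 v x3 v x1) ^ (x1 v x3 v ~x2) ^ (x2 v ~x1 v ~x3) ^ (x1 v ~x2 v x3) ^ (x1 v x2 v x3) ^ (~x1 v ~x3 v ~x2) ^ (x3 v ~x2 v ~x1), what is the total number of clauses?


Each group enclosed in parentheses joined by ^ is one clause.
Counting the conjuncts: 7 clauses.

7


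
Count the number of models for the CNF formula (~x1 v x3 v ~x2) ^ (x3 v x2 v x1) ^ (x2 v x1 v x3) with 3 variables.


Enumerate all 8 truth assignments over 3 variables.
Test each against every clause.
Satisfying assignments found: 6.

6


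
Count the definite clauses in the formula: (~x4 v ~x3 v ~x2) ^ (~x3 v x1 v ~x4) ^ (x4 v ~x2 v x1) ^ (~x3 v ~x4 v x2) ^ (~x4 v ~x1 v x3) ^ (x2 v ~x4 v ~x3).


A definite clause has exactly one positive literal.
Clause 1: 0 positive -> not definite
Clause 2: 1 positive -> definite
Clause 3: 2 positive -> not definite
Clause 4: 1 positive -> definite
Clause 5: 1 positive -> definite
Clause 6: 1 positive -> definite
Definite clause count = 4.

4


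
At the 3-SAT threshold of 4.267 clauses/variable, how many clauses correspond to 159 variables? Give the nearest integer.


The 3-SAT phase transition occurs at approximately 4.267 clauses per variable.
m = 4.267 * 159 = 678.453.
Rounded to nearest integer: 678.

678


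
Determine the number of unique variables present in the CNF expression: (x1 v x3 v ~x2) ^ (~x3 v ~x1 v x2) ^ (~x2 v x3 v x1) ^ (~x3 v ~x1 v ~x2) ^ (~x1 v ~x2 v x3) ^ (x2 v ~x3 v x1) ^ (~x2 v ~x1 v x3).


Identify each distinct variable in the formula.
Variables found: x1, x2, x3.
Total distinct variables = 3.

3


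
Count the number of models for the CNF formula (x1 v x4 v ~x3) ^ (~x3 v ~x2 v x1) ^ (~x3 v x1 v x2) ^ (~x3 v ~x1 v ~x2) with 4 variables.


Enumerate all 16 truth assignments over 4 variables.
Test each against every clause.
Satisfying assignments found: 10.

10


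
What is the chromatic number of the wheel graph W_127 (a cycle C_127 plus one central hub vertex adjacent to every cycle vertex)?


W_127 consists of the cycle C_127 together with a hub vertex adjacent to every cycle vertex.
The cycle C_127 needs 3 colors (odd cycle -> 3).
The hub is adjacent to every cycle vertex, so it must receive a new color distinct from all of them.
Chromatic number = 3 + 1 = 4.

4


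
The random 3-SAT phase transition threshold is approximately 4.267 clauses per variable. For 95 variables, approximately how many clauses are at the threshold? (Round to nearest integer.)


The 3-SAT phase transition occurs at approximately 4.267 clauses per variable.
m = 4.267 * 95 = 405.365.
Rounded to nearest integer: 405.

405


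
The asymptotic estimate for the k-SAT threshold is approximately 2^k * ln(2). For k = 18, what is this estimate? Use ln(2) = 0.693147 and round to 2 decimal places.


Using the asymptotic formula: threshold ~ 2^k * ln(2).
2^18 = 262144.
262144 * 0.693147 = 181704.33.

181704.33


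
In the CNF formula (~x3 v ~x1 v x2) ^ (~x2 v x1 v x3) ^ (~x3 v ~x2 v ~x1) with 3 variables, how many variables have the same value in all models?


Find all satisfying assignments: 5 model(s).
Check which variables have the same value in every model.
No variable is fixed across all models.
Backbone size = 0.

0


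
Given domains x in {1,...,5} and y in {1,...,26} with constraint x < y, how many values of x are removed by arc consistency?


For the constraint x < y, x needs a supporting value in y's domain.
x can be at most 25 (one less than y's maximum).
Valid x values from domain: 5 out of 5.
Pruned = 5 - 5 = 0.

0


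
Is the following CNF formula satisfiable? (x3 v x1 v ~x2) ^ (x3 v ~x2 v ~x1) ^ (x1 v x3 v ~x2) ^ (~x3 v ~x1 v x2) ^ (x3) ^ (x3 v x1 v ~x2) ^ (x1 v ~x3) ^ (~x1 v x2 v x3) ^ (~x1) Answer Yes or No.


Check all 8 possible truth assignments.
Number of satisfying assignments found: 0.
The formula is unsatisfiable.

No


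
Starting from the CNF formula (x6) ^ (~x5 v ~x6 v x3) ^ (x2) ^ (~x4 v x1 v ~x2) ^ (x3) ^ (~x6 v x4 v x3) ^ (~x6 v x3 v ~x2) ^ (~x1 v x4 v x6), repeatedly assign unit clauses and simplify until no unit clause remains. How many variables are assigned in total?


Unit propagation repeatedly assigns the literal in any unit clause, then simplifies.
Assignments in order: x6 = T, x2 = T, x3 = T.
No further unit clauses remain.
Total variables assigned = 3.

3


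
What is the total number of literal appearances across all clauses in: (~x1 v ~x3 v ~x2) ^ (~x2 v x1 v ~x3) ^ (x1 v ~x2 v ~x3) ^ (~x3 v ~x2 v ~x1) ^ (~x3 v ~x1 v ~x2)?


Clause lengths: 3, 3, 3, 3, 3.
Sum = 3 + 3 + 3 + 3 + 3 = 15.

15


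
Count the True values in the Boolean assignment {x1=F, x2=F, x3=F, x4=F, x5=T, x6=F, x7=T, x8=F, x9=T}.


The weight is the number of variables assigned True.
True variables: x5, x7, x9.
Weight = 3.

3


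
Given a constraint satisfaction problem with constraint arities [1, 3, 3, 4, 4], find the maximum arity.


The arities are: 1, 3, 3, 4, 4.
Scan for the maximum value.
Maximum arity = 4.

4


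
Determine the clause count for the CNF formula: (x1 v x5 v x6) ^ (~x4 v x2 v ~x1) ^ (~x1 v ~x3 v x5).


Each group enclosed in parentheses joined by ^ is one clause.
Counting the conjuncts: 3 clauses.

3


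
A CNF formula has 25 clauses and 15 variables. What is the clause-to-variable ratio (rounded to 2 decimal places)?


Clause-to-variable ratio = clauses / variables.
25 / 15 = 1.67.

1.67


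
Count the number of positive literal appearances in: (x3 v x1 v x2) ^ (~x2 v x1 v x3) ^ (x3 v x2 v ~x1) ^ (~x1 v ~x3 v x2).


Scan each clause for unnegated literals.
Clause 1: 3 positive; Clause 2: 2 positive; Clause 3: 2 positive; Clause 4: 1 positive.
Total positive literal occurrences = 8.

8


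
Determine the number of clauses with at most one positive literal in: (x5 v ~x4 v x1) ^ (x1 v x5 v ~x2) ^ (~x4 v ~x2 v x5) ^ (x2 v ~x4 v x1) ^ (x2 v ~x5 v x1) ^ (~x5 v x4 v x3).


A Horn clause has at most one positive literal.
Clause 1: 2 positive lit(s) -> not Horn
Clause 2: 2 positive lit(s) -> not Horn
Clause 3: 1 positive lit(s) -> Horn
Clause 4: 2 positive lit(s) -> not Horn
Clause 5: 2 positive lit(s) -> not Horn
Clause 6: 2 positive lit(s) -> not Horn
Total Horn clauses = 1.

1


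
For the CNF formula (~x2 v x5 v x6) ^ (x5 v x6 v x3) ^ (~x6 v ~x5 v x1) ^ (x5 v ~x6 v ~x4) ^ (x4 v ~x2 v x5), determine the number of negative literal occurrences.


Scan each clause for negated literals.
Clause 1: 1 negative; Clause 2: 0 negative; Clause 3: 2 negative; Clause 4: 2 negative; Clause 5: 1 negative.
Total negative literal occurrences = 6.

6


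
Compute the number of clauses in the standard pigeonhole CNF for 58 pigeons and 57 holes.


The PHP encoding has two parts:
1) At-least-one-hole clauses: 58 (one per pigeon, each with 57 literals).
2) At-most-one-pigeon-per-hole clauses: 57 holes * C(58,2) = 57 * 1653 = 94221.
Total clauses = 58 + 94221 = 94279.

94279


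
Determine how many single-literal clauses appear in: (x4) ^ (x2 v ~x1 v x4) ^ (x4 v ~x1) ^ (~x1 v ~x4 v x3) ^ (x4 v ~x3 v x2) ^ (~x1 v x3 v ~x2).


A unit clause contains exactly one literal.
Unit clauses found: (x4).
Count = 1.

1


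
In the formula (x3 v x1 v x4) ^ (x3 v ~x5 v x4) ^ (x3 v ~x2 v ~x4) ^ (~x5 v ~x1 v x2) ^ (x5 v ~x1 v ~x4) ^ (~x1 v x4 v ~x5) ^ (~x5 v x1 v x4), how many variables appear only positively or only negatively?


A pure literal appears in only one polarity across all clauses.
Pure literals: x3 (positive only).
Count = 1.

1


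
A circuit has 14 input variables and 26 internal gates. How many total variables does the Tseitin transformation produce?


The Tseitin transformation introduces one auxiliary variable per gate.
Total variables = inputs + gates = 14 + 26 = 40.

40


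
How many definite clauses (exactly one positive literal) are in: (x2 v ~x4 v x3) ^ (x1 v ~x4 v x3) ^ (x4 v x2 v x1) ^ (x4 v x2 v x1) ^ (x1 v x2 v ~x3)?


A definite clause has exactly one positive literal.
Clause 1: 2 positive -> not definite
Clause 2: 2 positive -> not definite
Clause 3: 3 positive -> not definite
Clause 4: 3 positive -> not definite
Clause 5: 2 positive -> not definite
Definite clause count = 0.

0


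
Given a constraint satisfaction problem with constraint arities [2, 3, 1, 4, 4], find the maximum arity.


The arities are: 2, 3, 1, 4, 4.
Scan for the maximum value.
Maximum arity = 4.

4


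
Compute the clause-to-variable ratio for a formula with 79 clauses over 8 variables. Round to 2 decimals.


Clause-to-variable ratio = clauses / variables.
79 / 8 = 9.88.

9.88


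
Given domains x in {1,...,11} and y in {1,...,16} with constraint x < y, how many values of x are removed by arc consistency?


For the constraint x < y, x needs a supporting value in y's domain.
x can be at most 15 (one less than y's maximum).
Valid x values from domain: 11 out of 11.
Pruned = 11 - 11 = 0.

0


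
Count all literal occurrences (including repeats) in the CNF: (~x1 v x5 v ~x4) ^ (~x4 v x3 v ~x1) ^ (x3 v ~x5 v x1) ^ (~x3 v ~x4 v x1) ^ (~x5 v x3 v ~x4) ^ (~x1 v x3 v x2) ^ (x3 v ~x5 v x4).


Clause lengths: 3, 3, 3, 3, 3, 3, 3.
Sum = 3 + 3 + 3 + 3 + 3 + 3 + 3 = 21.

21


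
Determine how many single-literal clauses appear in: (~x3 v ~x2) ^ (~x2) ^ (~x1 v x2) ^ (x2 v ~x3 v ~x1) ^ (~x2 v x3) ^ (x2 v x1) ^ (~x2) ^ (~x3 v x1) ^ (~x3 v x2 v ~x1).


A unit clause contains exactly one literal.
Unit clauses found: (~x2), (~x2).
Count = 2.

2


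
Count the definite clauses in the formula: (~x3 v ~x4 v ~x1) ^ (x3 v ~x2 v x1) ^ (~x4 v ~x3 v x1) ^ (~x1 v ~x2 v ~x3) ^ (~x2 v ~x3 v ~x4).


A definite clause has exactly one positive literal.
Clause 1: 0 positive -> not definite
Clause 2: 2 positive -> not definite
Clause 3: 1 positive -> definite
Clause 4: 0 positive -> not definite
Clause 5: 0 positive -> not definite
Definite clause count = 1.

1


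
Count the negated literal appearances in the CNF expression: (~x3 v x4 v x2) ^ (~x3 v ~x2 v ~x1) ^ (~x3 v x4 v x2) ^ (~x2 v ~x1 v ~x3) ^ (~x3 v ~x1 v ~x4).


Scan each clause for negated literals.
Clause 1: 1 negative; Clause 2: 3 negative; Clause 3: 1 negative; Clause 4: 3 negative; Clause 5: 3 negative.
Total negative literal occurrences = 11.

11


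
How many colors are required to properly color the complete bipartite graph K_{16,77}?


K_{16,77} is bipartite by definition: the two parts are independent sets, with every edge crossing between them.
Color all vertices in one part with color 1 and all vertices in the other part with color 2.
Since the graph has at least one edge, one color does not suffice.
Chromatic number = 2.

2


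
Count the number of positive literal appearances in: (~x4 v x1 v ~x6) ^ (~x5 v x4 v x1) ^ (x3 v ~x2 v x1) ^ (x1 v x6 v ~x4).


Scan each clause for unnegated literals.
Clause 1: 1 positive; Clause 2: 2 positive; Clause 3: 2 positive; Clause 4: 2 positive.
Total positive literal occurrences = 7.

7


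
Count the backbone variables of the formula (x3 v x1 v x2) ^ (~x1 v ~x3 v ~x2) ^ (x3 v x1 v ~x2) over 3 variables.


Find all satisfying assignments: 5 model(s).
Check which variables have the same value in every model.
No variable is fixed across all models.
Backbone size = 0.

0


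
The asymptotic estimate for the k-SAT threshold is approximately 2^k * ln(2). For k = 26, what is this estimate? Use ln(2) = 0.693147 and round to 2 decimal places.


Using the asymptotic formula: threshold ~ 2^k * ln(2).
2^26 = 67108864.
67108864 * 0.693147 = 46516307.76.

46516307.76


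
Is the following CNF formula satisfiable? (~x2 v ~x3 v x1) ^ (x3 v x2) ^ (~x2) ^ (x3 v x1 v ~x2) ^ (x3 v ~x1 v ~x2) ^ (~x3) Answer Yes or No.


Check all 8 possible truth assignments.
Number of satisfying assignments found: 0.
The formula is unsatisfiable.

No


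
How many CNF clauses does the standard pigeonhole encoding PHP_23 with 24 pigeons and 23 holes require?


The PHP encoding has two parts:
1) At-least-one-hole clauses: 24 (one per pigeon, each with 23 literals).
2) At-most-one-pigeon-per-hole clauses: 23 holes * C(24,2) = 23 * 276 = 6348.
Total clauses = 24 + 6348 = 6372.

6372


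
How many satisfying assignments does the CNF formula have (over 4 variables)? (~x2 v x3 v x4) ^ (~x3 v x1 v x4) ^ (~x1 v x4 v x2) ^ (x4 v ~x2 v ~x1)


Enumerate all 16 truth assignments over 4 variables.
Test each against every clause.
Satisfying assignments found: 9.

9


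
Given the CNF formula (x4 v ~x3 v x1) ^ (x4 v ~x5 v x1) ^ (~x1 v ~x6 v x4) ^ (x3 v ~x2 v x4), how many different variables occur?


Identify each distinct variable in the formula.
Variables found: x1, x2, x3, x4, x5, x6.
Total distinct variables = 6.

6


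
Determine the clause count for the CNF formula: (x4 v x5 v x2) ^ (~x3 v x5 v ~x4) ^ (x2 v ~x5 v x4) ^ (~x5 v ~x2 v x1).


Each group enclosed in parentheses joined by ^ is one clause.
Counting the conjuncts: 4 clauses.

4


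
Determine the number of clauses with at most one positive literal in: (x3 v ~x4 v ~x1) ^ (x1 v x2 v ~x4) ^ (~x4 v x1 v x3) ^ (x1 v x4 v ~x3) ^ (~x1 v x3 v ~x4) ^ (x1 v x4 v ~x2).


A Horn clause has at most one positive literal.
Clause 1: 1 positive lit(s) -> Horn
Clause 2: 2 positive lit(s) -> not Horn
Clause 3: 2 positive lit(s) -> not Horn
Clause 4: 2 positive lit(s) -> not Horn
Clause 5: 1 positive lit(s) -> Horn
Clause 6: 2 positive lit(s) -> not Horn
Total Horn clauses = 2.

2


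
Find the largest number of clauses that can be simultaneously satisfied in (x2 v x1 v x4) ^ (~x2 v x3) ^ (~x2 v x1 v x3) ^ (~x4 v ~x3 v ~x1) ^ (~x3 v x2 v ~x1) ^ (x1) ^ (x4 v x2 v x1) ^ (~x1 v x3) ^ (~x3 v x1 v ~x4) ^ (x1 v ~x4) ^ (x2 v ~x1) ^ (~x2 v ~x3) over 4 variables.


Enumerate all 16 truth assignments.
For each, count how many of the 12 clauses are satisfied.
The formula is not fully satisfiable, so the maximum is below 12.
Maximum simultaneously satisfiable clauses = 11.

11


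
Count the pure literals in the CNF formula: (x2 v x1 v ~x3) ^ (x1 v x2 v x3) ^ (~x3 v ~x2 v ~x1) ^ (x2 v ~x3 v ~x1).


A pure literal appears in only one polarity across all clauses.
No pure literals found.
Count = 0.

0


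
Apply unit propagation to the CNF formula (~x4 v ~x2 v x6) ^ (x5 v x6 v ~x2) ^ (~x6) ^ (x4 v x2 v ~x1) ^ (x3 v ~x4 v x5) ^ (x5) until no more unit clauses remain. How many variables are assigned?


Unit propagation repeatedly assigns the literal in any unit clause, then simplifies.
Assignments in order: x6 = F, x5 = T.
No further unit clauses remain.
Total variables assigned = 2.

2


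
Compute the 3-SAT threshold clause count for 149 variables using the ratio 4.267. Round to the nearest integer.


The 3-SAT phase transition occurs at approximately 4.267 clauses per variable.
m = 4.267 * 149 = 635.783.
Rounded to nearest integer: 636.

636


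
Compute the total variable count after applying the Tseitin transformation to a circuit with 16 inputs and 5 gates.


The Tseitin transformation introduces one auxiliary variable per gate.
Total variables = inputs + gates = 16 + 5 = 21.

21


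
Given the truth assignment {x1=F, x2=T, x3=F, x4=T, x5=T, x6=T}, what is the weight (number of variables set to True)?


The weight is the number of variables assigned True.
True variables: x2, x4, x5, x6.
Weight = 4.

4


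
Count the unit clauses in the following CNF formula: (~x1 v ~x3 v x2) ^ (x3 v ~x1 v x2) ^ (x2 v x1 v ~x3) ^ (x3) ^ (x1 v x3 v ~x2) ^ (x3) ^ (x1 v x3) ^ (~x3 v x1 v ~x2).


A unit clause contains exactly one literal.
Unit clauses found: (x3), (x3).
Count = 2.

2


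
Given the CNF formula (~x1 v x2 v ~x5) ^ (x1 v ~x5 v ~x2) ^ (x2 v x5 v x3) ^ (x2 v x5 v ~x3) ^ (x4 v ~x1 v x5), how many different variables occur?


Identify each distinct variable in the formula.
Variables found: x1, x2, x3, x4, x5.
Total distinct variables = 5.

5


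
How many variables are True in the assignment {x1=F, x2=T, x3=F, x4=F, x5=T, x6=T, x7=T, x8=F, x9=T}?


The weight is the number of variables assigned True.
True variables: x2, x5, x6, x7, x9.
Weight = 5.

5


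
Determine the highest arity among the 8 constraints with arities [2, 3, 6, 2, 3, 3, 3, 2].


The arities are: 2, 3, 6, 2, 3, 3, 3, 2.
Scan for the maximum value.
Maximum arity = 6.

6


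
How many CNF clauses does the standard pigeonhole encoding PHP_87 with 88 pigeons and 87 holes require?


The PHP encoding has two parts:
1) At-least-one-hole clauses: 88 (one per pigeon, each with 87 literals).
2) At-most-one-pigeon-per-hole clauses: 87 holes * C(88,2) = 87 * 3828 = 333036.
Total clauses = 88 + 333036 = 333124.

333124


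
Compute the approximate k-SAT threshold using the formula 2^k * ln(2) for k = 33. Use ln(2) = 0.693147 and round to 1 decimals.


Using the asymptotic formula: threshold ~ 2^k * ln(2).
2^33 = 8589934592.
8589934592 * 0.693147 = 5954087392.6.

5954087392.6


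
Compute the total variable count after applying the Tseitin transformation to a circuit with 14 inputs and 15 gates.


The Tseitin transformation introduces one auxiliary variable per gate.
Total variables = inputs + gates = 14 + 15 = 29.

29


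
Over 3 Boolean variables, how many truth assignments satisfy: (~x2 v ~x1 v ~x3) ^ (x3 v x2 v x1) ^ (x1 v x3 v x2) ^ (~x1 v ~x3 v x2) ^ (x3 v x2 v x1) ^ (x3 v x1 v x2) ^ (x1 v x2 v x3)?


Enumerate all 8 truth assignments over 3 variables.
Test each against every clause.
Satisfying assignments found: 5.

5


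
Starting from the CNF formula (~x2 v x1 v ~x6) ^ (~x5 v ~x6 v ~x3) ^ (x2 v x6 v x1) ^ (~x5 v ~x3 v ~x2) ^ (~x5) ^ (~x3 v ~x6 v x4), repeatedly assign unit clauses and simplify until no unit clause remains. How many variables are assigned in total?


Unit propagation repeatedly assigns the literal in any unit clause, then simplifies.
Assignments in order: x5 = F.
No further unit clauses remain.
Total variables assigned = 1.

1


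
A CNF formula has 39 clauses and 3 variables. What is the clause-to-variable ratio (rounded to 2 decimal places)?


Clause-to-variable ratio = clauses / variables.
39 / 3 = 13.0.

13.0


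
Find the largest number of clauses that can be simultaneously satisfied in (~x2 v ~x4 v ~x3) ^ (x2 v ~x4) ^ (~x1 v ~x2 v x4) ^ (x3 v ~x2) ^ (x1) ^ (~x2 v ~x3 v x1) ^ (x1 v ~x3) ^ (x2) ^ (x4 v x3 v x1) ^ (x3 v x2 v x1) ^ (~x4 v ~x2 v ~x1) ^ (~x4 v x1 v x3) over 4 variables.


Enumerate all 16 truth assignments.
For each, count how many of the 12 clauses are satisfied.
The formula is not fully satisfiable, so the maximum is below 12.
Maximum simultaneously satisfiable clauses = 11.

11


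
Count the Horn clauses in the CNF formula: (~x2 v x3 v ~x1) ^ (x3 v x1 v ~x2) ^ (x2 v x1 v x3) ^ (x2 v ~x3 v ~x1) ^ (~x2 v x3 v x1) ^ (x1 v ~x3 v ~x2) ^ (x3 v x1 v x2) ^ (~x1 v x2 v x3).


A Horn clause has at most one positive literal.
Clause 1: 1 positive lit(s) -> Horn
Clause 2: 2 positive lit(s) -> not Horn
Clause 3: 3 positive lit(s) -> not Horn
Clause 4: 1 positive lit(s) -> Horn
Clause 5: 2 positive lit(s) -> not Horn
Clause 6: 1 positive lit(s) -> Horn
Clause 7: 3 positive lit(s) -> not Horn
Clause 8: 2 positive lit(s) -> not Horn
Total Horn clauses = 3.

3


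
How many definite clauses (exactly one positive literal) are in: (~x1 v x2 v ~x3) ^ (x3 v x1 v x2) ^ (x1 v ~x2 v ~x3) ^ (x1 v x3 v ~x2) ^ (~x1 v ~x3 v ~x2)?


A definite clause has exactly one positive literal.
Clause 1: 1 positive -> definite
Clause 2: 3 positive -> not definite
Clause 3: 1 positive -> definite
Clause 4: 2 positive -> not definite
Clause 5: 0 positive -> not definite
Definite clause count = 2.

2


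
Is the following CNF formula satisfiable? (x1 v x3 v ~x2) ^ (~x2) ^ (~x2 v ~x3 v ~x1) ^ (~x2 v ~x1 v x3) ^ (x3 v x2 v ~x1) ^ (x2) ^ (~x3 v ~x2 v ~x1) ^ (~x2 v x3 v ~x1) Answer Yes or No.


Check all 8 possible truth assignments.
Number of satisfying assignments found: 0.
The formula is unsatisfiable.

No


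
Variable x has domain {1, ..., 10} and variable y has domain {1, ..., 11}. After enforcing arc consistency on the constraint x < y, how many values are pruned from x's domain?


For the constraint x < y, x needs a supporting value in y's domain.
x can be at most 10 (one less than y's maximum).
Valid x values from domain: 10 out of 10.
Pruned = 10 - 10 = 0.

0


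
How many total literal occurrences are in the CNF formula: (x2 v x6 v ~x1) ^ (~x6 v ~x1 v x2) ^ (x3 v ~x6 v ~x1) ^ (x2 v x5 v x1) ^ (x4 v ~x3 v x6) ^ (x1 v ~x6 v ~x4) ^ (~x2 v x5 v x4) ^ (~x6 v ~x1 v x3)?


Clause lengths: 3, 3, 3, 3, 3, 3, 3, 3.
Sum = 3 + 3 + 3 + 3 + 3 + 3 + 3 + 3 = 24.

24


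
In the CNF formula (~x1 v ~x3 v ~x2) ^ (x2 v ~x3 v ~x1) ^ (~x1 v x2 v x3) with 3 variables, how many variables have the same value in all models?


Find all satisfying assignments: 5 model(s).
Check which variables have the same value in every model.
No variable is fixed across all models.
Backbone size = 0.

0


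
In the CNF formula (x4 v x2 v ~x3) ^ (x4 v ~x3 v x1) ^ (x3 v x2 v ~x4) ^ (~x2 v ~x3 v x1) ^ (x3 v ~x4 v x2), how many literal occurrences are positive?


Scan each clause for unnegated literals.
Clause 1: 2 positive; Clause 2: 2 positive; Clause 3: 2 positive; Clause 4: 1 positive; Clause 5: 2 positive.
Total positive literal occurrences = 9.

9


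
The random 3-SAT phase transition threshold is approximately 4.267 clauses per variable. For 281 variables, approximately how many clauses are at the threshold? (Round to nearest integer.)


The 3-SAT phase transition occurs at approximately 4.267 clauses per variable.
m = 4.267 * 281 = 1199.027.
Rounded to nearest integer: 1199.

1199


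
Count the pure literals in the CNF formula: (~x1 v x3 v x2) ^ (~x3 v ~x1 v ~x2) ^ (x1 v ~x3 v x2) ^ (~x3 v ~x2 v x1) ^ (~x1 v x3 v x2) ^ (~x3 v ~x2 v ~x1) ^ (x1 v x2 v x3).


A pure literal appears in only one polarity across all clauses.
No pure literals found.
Count = 0.

0
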